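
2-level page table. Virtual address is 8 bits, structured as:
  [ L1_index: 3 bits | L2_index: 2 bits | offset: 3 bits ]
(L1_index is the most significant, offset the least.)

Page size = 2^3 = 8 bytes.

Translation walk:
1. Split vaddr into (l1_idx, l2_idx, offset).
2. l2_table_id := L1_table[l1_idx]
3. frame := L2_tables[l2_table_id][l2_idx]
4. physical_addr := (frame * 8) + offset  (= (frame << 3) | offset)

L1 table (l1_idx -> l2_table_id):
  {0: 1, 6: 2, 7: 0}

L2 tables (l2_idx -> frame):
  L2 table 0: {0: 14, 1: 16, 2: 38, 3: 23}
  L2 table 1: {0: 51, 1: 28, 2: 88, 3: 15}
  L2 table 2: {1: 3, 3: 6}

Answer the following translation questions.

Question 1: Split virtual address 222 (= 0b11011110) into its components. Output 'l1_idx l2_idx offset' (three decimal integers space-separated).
vaddr = 222 = 0b11011110
  top 3 bits -> l1_idx = 6
  next 2 bits -> l2_idx = 3
  bottom 3 bits -> offset = 6

Answer: 6 3 6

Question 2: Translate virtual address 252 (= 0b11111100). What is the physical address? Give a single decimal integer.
vaddr = 252 = 0b11111100
Split: l1_idx=7, l2_idx=3, offset=4
L1[7] = 0
L2[0][3] = 23
paddr = 23 * 8 + 4 = 188

Answer: 188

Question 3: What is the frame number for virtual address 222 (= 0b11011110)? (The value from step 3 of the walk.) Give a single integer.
vaddr = 222: l1_idx=6, l2_idx=3
L1[6] = 2; L2[2][3] = 6

Answer: 6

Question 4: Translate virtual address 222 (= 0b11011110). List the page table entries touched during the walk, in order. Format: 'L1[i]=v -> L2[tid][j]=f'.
vaddr = 222 = 0b11011110
Split: l1_idx=6, l2_idx=3, offset=6

Answer: L1[6]=2 -> L2[2][3]=6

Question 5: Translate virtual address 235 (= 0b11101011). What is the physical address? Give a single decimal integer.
vaddr = 235 = 0b11101011
Split: l1_idx=7, l2_idx=1, offset=3
L1[7] = 0
L2[0][1] = 16
paddr = 16 * 8 + 3 = 131

Answer: 131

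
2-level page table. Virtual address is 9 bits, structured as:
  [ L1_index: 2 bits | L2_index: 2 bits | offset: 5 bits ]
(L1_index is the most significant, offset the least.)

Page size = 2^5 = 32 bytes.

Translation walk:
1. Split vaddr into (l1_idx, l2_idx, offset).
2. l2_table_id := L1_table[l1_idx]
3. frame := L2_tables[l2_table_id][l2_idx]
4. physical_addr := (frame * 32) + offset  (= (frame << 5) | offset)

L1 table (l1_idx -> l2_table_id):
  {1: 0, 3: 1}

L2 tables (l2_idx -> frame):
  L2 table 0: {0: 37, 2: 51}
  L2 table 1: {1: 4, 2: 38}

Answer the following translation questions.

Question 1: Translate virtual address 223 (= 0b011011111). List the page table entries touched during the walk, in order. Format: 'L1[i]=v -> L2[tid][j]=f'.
vaddr = 223 = 0b011011111
Split: l1_idx=1, l2_idx=2, offset=31

Answer: L1[1]=0 -> L2[0][2]=51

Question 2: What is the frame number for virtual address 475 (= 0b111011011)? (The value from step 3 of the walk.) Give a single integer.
Answer: 38

Derivation:
vaddr = 475: l1_idx=3, l2_idx=2
L1[3] = 1; L2[1][2] = 38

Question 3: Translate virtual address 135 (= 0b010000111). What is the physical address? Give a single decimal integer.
Answer: 1191

Derivation:
vaddr = 135 = 0b010000111
Split: l1_idx=1, l2_idx=0, offset=7
L1[1] = 0
L2[0][0] = 37
paddr = 37 * 32 + 7 = 1191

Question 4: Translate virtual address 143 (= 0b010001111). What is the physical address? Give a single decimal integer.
Answer: 1199

Derivation:
vaddr = 143 = 0b010001111
Split: l1_idx=1, l2_idx=0, offset=15
L1[1] = 0
L2[0][0] = 37
paddr = 37 * 32 + 15 = 1199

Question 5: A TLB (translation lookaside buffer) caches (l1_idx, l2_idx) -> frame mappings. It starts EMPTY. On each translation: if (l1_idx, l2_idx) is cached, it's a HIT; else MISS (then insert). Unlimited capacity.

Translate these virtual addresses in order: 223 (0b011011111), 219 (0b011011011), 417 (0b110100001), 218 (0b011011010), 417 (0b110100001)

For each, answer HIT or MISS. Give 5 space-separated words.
Answer: MISS HIT MISS HIT HIT

Derivation:
vaddr=223: (1,2) not in TLB -> MISS, insert
vaddr=219: (1,2) in TLB -> HIT
vaddr=417: (3,1) not in TLB -> MISS, insert
vaddr=218: (1,2) in TLB -> HIT
vaddr=417: (3,1) in TLB -> HIT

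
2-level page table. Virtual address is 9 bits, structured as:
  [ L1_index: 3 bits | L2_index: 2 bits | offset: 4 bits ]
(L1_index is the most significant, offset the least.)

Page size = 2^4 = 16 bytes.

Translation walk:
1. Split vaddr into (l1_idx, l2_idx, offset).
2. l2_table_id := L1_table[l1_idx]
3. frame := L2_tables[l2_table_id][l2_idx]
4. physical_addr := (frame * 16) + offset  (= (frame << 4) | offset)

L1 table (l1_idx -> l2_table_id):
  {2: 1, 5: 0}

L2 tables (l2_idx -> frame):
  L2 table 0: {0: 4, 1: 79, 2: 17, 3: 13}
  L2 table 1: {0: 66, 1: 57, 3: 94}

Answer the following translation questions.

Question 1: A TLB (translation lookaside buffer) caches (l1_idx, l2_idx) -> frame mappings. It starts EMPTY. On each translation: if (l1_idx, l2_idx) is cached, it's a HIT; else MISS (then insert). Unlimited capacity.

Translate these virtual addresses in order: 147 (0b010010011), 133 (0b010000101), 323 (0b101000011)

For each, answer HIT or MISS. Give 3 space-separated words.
Answer: MISS MISS MISS

Derivation:
vaddr=147: (2,1) not in TLB -> MISS, insert
vaddr=133: (2,0) not in TLB -> MISS, insert
vaddr=323: (5,0) not in TLB -> MISS, insert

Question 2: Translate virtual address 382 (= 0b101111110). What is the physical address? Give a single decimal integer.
Answer: 222

Derivation:
vaddr = 382 = 0b101111110
Split: l1_idx=5, l2_idx=3, offset=14
L1[5] = 0
L2[0][3] = 13
paddr = 13 * 16 + 14 = 222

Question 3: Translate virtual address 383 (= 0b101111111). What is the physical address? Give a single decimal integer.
Answer: 223

Derivation:
vaddr = 383 = 0b101111111
Split: l1_idx=5, l2_idx=3, offset=15
L1[5] = 0
L2[0][3] = 13
paddr = 13 * 16 + 15 = 223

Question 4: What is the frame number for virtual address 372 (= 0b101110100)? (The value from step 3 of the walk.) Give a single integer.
vaddr = 372: l1_idx=5, l2_idx=3
L1[5] = 0; L2[0][3] = 13

Answer: 13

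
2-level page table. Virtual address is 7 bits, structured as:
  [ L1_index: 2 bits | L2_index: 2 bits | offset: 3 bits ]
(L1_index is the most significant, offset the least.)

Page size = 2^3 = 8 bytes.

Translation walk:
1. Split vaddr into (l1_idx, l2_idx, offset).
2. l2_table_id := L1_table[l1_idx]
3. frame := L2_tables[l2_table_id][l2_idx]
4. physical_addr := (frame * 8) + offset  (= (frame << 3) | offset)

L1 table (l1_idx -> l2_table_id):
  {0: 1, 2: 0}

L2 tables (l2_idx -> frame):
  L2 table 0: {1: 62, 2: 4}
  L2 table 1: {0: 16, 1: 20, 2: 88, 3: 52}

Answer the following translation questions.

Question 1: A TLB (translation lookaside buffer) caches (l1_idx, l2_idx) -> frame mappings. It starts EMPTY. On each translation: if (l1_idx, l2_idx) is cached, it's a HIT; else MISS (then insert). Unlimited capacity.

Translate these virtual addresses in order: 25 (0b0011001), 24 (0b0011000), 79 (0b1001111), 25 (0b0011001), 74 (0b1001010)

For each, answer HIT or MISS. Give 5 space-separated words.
vaddr=25: (0,3) not in TLB -> MISS, insert
vaddr=24: (0,3) in TLB -> HIT
vaddr=79: (2,1) not in TLB -> MISS, insert
vaddr=25: (0,3) in TLB -> HIT
vaddr=74: (2,1) in TLB -> HIT

Answer: MISS HIT MISS HIT HIT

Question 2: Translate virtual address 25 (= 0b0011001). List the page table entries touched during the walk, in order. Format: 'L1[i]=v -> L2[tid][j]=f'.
vaddr = 25 = 0b0011001
Split: l1_idx=0, l2_idx=3, offset=1

Answer: L1[0]=1 -> L2[1][3]=52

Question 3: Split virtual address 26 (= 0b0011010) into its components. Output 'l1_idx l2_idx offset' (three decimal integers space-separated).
vaddr = 26 = 0b0011010
  top 2 bits -> l1_idx = 0
  next 2 bits -> l2_idx = 3
  bottom 3 bits -> offset = 2

Answer: 0 3 2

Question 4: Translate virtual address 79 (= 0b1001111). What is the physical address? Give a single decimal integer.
Answer: 503

Derivation:
vaddr = 79 = 0b1001111
Split: l1_idx=2, l2_idx=1, offset=7
L1[2] = 0
L2[0][1] = 62
paddr = 62 * 8 + 7 = 503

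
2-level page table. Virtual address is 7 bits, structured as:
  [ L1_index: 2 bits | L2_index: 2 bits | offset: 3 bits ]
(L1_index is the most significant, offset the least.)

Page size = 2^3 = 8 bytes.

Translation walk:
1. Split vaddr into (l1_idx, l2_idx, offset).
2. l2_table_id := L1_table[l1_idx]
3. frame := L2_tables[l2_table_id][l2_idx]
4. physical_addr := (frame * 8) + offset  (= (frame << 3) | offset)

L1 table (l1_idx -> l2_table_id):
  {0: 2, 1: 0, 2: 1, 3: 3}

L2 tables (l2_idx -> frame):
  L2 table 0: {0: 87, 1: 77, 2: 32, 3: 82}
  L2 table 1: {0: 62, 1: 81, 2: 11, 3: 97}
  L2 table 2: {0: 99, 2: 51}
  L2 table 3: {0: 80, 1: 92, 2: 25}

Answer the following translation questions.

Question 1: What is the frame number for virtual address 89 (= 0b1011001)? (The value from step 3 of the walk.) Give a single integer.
vaddr = 89: l1_idx=2, l2_idx=3
L1[2] = 1; L2[1][3] = 97

Answer: 97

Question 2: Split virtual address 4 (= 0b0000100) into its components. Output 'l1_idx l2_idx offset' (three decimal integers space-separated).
vaddr = 4 = 0b0000100
  top 2 bits -> l1_idx = 0
  next 2 bits -> l2_idx = 0
  bottom 3 bits -> offset = 4

Answer: 0 0 4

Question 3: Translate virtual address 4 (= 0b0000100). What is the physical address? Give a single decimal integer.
vaddr = 4 = 0b0000100
Split: l1_idx=0, l2_idx=0, offset=4
L1[0] = 2
L2[2][0] = 99
paddr = 99 * 8 + 4 = 796

Answer: 796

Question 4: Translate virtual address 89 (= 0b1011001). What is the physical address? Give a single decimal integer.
Answer: 777

Derivation:
vaddr = 89 = 0b1011001
Split: l1_idx=2, l2_idx=3, offset=1
L1[2] = 1
L2[1][3] = 97
paddr = 97 * 8 + 1 = 777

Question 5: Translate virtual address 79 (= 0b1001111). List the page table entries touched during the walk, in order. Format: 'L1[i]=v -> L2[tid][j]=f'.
vaddr = 79 = 0b1001111
Split: l1_idx=2, l2_idx=1, offset=7

Answer: L1[2]=1 -> L2[1][1]=81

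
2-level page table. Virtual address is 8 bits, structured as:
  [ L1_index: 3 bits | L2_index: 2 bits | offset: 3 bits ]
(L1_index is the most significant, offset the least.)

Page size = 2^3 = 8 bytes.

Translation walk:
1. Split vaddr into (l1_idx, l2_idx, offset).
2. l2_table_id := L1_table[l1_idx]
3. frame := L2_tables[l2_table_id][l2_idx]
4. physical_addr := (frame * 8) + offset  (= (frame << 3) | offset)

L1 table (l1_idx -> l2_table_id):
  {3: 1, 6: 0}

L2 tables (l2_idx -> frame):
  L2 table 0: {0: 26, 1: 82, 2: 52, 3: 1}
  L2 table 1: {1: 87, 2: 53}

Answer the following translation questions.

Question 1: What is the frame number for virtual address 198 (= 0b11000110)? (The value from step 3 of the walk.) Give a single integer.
Answer: 26

Derivation:
vaddr = 198: l1_idx=6, l2_idx=0
L1[6] = 0; L2[0][0] = 26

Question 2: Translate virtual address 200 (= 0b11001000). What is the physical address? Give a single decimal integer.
vaddr = 200 = 0b11001000
Split: l1_idx=6, l2_idx=1, offset=0
L1[6] = 0
L2[0][1] = 82
paddr = 82 * 8 + 0 = 656

Answer: 656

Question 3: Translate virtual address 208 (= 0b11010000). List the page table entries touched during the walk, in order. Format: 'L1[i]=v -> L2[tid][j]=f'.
vaddr = 208 = 0b11010000
Split: l1_idx=6, l2_idx=2, offset=0

Answer: L1[6]=0 -> L2[0][2]=52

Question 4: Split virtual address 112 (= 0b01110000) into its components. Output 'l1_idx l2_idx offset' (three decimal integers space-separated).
vaddr = 112 = 0b01110000
  top 3 bits -> l1_idx = 3
  next 2 bits -> l2_idx = 2
  bottom 3 bits -> offset = 0

Answer: 3 2 0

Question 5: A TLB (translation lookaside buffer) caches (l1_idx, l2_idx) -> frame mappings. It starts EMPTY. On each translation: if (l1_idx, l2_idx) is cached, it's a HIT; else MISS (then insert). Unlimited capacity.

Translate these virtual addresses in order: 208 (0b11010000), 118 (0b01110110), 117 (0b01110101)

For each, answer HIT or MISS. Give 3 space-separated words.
Answer: MISS MISS HIT

Derivation:
vaddr=208: (6,2) not in TLB -> MISS, insert
vaddr=118: (3,2) not in TLB -> MISS, insert
vaddr=117: (3,2) in TLB -> HIT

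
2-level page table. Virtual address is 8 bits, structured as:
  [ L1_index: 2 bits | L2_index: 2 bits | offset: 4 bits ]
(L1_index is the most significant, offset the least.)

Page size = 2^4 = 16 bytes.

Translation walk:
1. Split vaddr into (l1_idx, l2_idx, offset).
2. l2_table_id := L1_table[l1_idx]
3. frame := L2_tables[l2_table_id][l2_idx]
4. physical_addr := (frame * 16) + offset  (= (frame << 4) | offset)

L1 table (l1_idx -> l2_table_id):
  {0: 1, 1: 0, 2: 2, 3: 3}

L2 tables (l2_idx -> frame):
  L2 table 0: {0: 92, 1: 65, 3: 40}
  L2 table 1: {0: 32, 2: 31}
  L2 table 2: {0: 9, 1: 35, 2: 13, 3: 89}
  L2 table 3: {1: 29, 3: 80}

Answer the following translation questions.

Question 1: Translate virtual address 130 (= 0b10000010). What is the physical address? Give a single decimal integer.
vaddr = 130 = 0b10000010
Split: l1_idx=2, l2_idx=0, offset=2
L1[2] = 2
L2[2][0] = 9
paddr = 9 * 16 + 2 = 146

Answer: 146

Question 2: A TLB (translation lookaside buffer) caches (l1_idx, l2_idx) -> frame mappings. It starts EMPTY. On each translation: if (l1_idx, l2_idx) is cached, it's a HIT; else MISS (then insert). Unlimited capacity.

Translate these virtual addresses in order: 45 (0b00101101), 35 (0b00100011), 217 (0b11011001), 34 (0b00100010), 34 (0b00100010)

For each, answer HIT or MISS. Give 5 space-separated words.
vaddr=45: (0,2) not in TLB -> MISS, insert
vaddr=35: (0,2) in TLB -> HIT
vaddr=217: (3,1) not in TLB -> MISS, insert
vaddr=34: (0,2) in TLB -> HIT
vaddr=34: (0,2) in TLB -> HIT

Answer: MISS HIT MISS HIT HIT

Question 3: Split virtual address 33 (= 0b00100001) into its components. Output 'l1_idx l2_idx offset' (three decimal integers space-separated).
Answer: 0 2 1

Derivation:
vaddr = 33 = 0b00100001
  top 2 bits -> l1_idx = 0
  next 2 bits -> l2_idx = 2
  bottom 4 bits -> offset = 1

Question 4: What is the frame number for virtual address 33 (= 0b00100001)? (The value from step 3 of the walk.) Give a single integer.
vaddr = 33: l1_idx=0, l2_idx=2
L1[0] = 1; L2[1][2] = 31

Answer: 31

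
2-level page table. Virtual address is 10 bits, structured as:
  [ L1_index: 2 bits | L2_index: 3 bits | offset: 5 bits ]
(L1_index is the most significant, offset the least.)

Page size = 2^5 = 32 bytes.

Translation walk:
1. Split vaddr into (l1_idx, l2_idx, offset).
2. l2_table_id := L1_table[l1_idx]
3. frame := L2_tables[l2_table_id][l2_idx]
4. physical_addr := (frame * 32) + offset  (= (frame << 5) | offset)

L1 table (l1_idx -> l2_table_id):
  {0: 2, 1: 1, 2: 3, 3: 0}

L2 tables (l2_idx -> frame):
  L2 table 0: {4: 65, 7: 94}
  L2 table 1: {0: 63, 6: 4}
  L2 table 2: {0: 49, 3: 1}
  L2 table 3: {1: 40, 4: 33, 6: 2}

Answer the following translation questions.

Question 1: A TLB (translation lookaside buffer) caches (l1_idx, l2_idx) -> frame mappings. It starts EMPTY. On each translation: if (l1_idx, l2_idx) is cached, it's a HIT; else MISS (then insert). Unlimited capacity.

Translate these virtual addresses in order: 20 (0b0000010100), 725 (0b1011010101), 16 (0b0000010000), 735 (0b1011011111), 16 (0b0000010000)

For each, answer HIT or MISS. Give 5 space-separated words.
Answer: MISS MISS HIT HIT HIT

Derivation:
vaddr=20: (0,0) not in TLB -> MISS, insert
vaddr=725: (2,6) not in TLB -> MISS, insert
vaddr=16: (0,0) in TLB -> HIT
vaddr=735: (2,6) in TLB -> HIT
vaddr=16: (0,0) in TLB -> HIT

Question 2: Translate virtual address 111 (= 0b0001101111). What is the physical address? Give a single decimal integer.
vaddr = 111 = 0b0001101111
Split: l1_idx=0, l2_idx=3, offset=15
L1[0] = 2
L2[2][3] = 1
paddr = 1 * 32 + 15 = 47

Answer: 47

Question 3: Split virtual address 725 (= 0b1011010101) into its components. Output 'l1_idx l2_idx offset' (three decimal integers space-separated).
vaddr = 725 = 0b1011010101
  top 2 bits -> l1_idx = 2
  next 3 bits -> l2_idx = 6
  bottom 5 bits -> offset = 21

Answer: 2 6 21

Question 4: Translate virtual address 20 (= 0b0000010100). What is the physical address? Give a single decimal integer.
vaddr = 20 = 0b0000010100
Split: l1_idx=0, l2_idx=0, offset=20
L1[0] = 2
L2[2][0] = 49
paddr = 49 * 32 + 20 = 1588

Answer: 1588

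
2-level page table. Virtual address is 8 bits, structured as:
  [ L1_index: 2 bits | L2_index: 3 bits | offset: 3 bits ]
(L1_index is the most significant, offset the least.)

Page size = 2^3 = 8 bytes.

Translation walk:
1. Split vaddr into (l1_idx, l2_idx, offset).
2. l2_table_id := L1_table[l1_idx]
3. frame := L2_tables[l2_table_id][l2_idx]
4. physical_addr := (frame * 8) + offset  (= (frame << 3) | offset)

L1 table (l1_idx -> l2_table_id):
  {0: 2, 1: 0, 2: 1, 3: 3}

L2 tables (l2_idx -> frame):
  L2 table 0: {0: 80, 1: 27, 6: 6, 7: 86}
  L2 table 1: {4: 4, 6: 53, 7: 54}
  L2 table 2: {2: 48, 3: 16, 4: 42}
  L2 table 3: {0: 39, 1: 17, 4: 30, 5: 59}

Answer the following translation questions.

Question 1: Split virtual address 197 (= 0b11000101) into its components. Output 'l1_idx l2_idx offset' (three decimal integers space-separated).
vaddr = 197 = 0b11000101
  top 2 bits -> l1_idx = 3
  next 3 bits -> l2_idx = 0
  bottom 3 bits -> offset = 5

Answer: 3 0 5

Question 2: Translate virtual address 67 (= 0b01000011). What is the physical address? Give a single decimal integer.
vaddr = 67 = 0b01000011
Split: l1_idx=1, l2_idx=0, offset=3
L1[1] = 0
L2[0][0] = 80
paddr = 80 * 8 + 3 = 643

Answer: 643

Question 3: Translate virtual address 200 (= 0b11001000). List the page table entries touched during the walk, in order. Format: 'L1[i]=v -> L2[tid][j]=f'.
Answer: L1[3]=3 -> L2[3][1]=17

Derivation:
vaddr = 200 = 0b11001000
Split: l1_idx=3, l2_idx=1, offset=0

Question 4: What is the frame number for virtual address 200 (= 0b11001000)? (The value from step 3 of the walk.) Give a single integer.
vaddr = 200: l1_idx=3, l2_idx=1
L1[3] = 3; L2[3][1] = 17

Answer: 17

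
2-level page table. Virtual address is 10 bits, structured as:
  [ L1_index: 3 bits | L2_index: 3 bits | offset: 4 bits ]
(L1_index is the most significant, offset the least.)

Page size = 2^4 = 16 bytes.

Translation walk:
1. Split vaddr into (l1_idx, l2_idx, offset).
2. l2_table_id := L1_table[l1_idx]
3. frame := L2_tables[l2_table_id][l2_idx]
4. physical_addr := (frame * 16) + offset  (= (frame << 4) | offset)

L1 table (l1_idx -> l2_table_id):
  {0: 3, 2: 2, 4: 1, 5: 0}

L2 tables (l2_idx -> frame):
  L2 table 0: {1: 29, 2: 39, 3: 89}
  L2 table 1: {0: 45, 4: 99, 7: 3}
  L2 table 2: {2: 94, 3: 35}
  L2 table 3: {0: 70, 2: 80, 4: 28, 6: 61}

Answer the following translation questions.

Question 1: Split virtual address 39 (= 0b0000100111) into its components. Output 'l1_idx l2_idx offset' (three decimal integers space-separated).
vaddr = 39 = 0b0000100111
  top 3 bits -> l1_idx = 0
  next 3 bits -> l2_idx = 2
  bottom 4 bits -> offset = 7

Answer: 0 2 7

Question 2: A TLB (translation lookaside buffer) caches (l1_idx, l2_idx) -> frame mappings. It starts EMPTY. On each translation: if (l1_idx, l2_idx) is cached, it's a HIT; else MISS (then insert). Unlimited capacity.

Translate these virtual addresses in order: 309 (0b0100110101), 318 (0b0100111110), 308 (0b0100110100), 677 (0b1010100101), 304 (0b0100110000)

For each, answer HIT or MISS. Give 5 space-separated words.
Answer: MISS HIT HIT MISS HIT

Derivation:
vaddr=309: (2,3) not in TLB -> MISS, insert
vaddr=318: (2,3) in TLB -> HIT
vaddr=308: (2,3) in TLB -> HIT
vaddr=677: (5,2) not in TLB -> MISS, insert
vaddr=304: (2,3) in TLB -> HIT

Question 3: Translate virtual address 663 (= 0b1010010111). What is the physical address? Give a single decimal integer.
Answer: 471

Derivation:
vaddr = 663 = 0b1010010111
Split: l1_idx=5, l2_idx=1, offset=7
L1[5] = 0
L2[0][1] = 29
paddr = 29 * 16 + 7 = 471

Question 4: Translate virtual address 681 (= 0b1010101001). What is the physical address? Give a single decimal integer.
Answer: 633

Derivation:
vaddr = 681 = 0b1010101001
Split: l1_idx=5, l2_idx=2, offset=9
L1[5] = 0
L2[0][2] = 39
paddr = 39 * 16 + 9 = 633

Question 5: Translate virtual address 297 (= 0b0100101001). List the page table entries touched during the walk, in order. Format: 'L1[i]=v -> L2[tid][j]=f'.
Answer: L1[2]=2 -> L2[2][2]=94

Derivation:
vaddr = 297 = 0b0100101001
Split: l1_idx=2, l2_idx=2, offset=9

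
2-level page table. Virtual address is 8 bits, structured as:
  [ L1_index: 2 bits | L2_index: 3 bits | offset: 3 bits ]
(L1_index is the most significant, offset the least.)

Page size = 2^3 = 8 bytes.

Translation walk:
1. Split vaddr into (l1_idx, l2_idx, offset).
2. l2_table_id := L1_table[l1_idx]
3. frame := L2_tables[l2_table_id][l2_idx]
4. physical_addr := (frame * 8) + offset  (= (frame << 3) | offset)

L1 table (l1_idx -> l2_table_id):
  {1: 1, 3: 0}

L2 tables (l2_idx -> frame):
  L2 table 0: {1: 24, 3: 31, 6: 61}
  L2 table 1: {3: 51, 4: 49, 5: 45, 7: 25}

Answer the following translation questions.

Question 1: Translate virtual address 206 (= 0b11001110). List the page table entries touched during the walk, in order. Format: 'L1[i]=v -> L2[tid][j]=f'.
vaddr = 206 = 0b11001110
Split: l1_idx=3, l2_idx=1, offset=6

Answer: L1[3]=0 -> L2[0][1]=24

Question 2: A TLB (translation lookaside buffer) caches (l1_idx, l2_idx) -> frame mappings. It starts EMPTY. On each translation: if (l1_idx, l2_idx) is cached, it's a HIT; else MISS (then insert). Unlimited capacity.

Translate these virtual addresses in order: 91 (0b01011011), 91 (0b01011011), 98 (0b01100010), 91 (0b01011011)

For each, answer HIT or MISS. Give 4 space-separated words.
vaddr=91: (1,3) not in TLB -> MISS, insert
vaddr=91: (1,3) in TLB -> HIT
vaddr=98: (1,4) not in TLB -> MISS, insert
vaddr=91: (1,3) in TLB -> HIT

Answer: MISS HIT MISS HIT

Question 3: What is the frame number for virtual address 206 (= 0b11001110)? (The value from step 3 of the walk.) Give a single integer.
vaddr = 206: l1_idx=3, l2_idx=1
L1[3] = 0; L2[0][1] = 24

Answer: 24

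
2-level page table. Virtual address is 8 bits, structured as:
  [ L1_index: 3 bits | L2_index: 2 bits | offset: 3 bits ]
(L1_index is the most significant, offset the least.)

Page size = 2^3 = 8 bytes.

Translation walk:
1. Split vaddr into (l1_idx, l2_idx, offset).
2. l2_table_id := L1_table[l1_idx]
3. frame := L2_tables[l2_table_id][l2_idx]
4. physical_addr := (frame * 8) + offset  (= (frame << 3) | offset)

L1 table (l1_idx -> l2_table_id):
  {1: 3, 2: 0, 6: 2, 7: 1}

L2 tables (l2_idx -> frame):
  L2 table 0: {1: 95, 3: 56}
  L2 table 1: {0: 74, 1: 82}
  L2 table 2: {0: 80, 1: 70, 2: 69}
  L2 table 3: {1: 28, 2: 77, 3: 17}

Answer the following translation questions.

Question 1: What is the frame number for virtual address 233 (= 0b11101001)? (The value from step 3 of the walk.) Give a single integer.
vaddr = 233: l1_idx=7, l2_idx=1
L1[7] = 1; L2[1][1] = 82

Answer: 82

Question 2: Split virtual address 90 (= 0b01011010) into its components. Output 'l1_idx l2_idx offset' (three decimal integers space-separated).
Answer: 2 3 2

Derivation:
vaddr = 90 = 0b01011010
  top 3 bits -> l1_idx = 2
  next 2 bits -> l2_idx = 3
  bottom 3 bits -> offset = 2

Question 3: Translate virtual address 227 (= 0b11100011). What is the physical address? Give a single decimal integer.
vaddr = 227 = 0b11100011
Split: l1_idx=7, l2_idx=0, offset=3
L1[7] = 1
L2[1][0] = 74
paddr = 74 * 8 + 3 = 595

Answer: 595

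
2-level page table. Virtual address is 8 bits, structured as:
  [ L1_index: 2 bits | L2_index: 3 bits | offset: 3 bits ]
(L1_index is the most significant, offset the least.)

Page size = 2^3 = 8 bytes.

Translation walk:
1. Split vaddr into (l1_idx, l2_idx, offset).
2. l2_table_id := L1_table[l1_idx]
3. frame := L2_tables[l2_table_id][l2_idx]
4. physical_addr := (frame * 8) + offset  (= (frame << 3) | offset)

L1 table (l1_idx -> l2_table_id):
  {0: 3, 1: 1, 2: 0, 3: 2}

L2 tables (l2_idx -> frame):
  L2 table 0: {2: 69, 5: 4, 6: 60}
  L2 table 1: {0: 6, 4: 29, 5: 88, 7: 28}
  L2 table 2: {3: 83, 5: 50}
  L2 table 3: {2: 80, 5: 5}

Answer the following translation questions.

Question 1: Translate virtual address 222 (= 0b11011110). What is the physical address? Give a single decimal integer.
vaddr = 222 = 0b11011110
Split: l1_idx=3, l2_idx=3, offset=6
L1[3] = 2
L2[2][3] = 83
paddr = 83 * 8 + 6 = 670

Answer: 670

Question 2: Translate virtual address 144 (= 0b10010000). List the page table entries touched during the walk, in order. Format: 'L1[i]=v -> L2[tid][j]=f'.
Answer: L1[2]=0 -> L2[0][2]=69

Derivation:
vaddr = 144 = 0b10010000
Split: l1_idx=2, l2_idx=2, offset=0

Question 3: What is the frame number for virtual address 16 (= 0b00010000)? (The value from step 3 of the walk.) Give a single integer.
vaddr = 16: l1_idx=0, l2_idx=2
L1[0] = 3; L2[3][2] = 80

Answer: 80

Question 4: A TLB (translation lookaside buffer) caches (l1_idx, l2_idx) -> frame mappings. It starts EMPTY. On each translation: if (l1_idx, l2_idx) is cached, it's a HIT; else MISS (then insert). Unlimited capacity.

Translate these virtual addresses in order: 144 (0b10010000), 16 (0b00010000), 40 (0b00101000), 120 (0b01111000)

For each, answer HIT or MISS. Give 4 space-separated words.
vaddr=144: (2,2) not in TLB -> MISS, insert
vaddr=16: (0,2) not in TLB -> MISS, insert
vaddr=40: (0,5) not in TLB -> MISS, insert
vaddr=120: (1,7) not in TLB -> MISS, insert

Answer: MISS MISS MISS MISS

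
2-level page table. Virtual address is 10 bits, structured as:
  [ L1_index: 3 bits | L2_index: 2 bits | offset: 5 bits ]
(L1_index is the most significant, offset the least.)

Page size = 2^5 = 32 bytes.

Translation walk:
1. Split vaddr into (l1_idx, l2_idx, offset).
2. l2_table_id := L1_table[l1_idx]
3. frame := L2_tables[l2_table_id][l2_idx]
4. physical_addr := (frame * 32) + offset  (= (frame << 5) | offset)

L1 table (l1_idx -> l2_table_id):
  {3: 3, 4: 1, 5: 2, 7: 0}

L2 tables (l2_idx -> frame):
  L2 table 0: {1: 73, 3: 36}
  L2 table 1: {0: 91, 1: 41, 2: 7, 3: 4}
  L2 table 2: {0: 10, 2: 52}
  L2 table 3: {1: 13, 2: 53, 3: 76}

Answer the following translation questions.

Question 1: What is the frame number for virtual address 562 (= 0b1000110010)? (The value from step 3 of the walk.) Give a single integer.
Answer: 41

Derivation:
vaddr = 562: l1_idx=4, l2_idx=1
L1[4] = 1; L2[1][1] = 41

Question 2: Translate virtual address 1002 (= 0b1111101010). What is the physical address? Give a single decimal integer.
vaddr = 1002 = 0b1111101010
Split: l1_idx=7, l2_idx=3, offset=10
L1[7] = 0
L2[0][3] = 36
paddr = 36 * 32 + 10 = 1162

Answer: 1162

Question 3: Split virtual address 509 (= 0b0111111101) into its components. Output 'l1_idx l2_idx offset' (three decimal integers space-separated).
vaddr = 509 = 0b0111111101
  top 3 bits -> l1_idx = 3
  next 2 bits -> l2_idx = 3
  bottom 5 bits -> offset = 29

Answer: 3 3 29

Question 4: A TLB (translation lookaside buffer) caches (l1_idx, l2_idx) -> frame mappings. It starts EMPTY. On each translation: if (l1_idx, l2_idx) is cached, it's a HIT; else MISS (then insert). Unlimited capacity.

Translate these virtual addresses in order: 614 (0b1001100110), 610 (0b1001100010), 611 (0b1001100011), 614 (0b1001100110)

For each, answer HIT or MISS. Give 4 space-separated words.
Answer: MISS HIT HIT HIT

Derivation:
vaddr=614: (4,3) not in TLB -> MISS, insert
vaddr=610: (4,3) in TLB -> HIT
vaddr=611: (4,3) in TLB -> HIT
vaddr=614: (4,3) in TLB -> HIT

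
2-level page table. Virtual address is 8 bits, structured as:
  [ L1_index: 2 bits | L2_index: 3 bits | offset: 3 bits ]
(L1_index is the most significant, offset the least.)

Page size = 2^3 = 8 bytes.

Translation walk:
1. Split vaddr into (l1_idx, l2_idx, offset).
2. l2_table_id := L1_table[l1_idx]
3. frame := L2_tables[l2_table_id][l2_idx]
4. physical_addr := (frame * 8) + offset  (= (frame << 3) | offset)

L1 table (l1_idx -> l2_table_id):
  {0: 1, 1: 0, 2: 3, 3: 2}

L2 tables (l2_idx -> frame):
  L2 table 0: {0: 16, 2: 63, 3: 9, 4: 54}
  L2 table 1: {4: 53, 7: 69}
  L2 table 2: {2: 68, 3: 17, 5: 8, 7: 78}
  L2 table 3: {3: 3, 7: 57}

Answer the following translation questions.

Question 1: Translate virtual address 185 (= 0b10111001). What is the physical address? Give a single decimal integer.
Answer: 457

Derivation:
vaddr = 185 = 0b10111001
Split: l1_idx=2, l2_idx=7, offset=1
L1[2] = 3
L2[3][7] = 57
paddr = 57 * 8 + 1 = 457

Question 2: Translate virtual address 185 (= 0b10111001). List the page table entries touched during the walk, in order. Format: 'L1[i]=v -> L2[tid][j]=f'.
Answer: L1[2]=3 -> L2[3][7]=57

Derivation:
vaddr = 185 = 0b10111001
Split: l1_idx=2, l2_idx=7, offset=1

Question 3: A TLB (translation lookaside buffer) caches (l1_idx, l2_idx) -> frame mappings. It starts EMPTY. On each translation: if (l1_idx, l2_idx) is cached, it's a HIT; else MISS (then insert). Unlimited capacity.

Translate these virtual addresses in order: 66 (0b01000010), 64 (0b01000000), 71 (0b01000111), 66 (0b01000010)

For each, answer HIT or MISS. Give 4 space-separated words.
vaddr=66: (1,0) not in TLB -> MISS, insert
vaddr=64: (1,0) in TLB -> HIT
vaddr=71: (1,0) in TLB -> HIT
vaddr=66: (1,0) in TLB -> HIT

Answer: MISS HIT HIT HIT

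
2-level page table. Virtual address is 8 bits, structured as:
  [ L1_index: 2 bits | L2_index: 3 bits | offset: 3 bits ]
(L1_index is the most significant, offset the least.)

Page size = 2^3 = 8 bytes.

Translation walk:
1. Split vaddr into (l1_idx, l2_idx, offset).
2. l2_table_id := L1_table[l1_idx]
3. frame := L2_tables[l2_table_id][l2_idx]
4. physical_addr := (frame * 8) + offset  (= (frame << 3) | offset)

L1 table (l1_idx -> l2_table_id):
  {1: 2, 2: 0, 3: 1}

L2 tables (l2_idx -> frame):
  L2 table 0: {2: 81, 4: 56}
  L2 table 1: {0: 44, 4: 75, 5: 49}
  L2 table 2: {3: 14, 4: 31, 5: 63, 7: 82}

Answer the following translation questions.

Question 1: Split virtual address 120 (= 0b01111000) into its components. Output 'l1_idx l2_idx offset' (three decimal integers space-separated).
vaddr = 120 = 0b01111000
  top 2 bits -> l1_idx = 1
  next 3 bits -> l2_idx = 7
  bottom 3 bits -> offset = 0

Answer: 1 7 0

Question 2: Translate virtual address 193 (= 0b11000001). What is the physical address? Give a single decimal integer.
Answer: 353

Derivation:
vaddr = 193 = 0b11000001
Split: l1_idx=3, l2_idx=0, offset=1
L1[3] = 1
L2[1][0] = 44
paddr = 44 * 8 + 1 = 353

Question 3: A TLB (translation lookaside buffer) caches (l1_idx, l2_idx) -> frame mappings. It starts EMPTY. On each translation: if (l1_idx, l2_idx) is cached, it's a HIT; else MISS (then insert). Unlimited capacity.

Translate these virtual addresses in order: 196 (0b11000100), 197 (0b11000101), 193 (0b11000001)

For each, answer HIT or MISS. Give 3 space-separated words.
vaddr=196: (3,0) not in TLB -> MISS, insert
vaddr=197: (3,0) in TLB -> HIT
vaddr=193: (3,0) in TLB -> HIT

Answer: MISS HIT HIT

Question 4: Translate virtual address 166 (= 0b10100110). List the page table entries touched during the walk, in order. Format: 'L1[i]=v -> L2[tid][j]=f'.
vaddr = 166 = 0b10100110
Split: l1_idx=2, l2_idx=4, offset=6

Answer: L1[2]=0 -> L2[0][4]=56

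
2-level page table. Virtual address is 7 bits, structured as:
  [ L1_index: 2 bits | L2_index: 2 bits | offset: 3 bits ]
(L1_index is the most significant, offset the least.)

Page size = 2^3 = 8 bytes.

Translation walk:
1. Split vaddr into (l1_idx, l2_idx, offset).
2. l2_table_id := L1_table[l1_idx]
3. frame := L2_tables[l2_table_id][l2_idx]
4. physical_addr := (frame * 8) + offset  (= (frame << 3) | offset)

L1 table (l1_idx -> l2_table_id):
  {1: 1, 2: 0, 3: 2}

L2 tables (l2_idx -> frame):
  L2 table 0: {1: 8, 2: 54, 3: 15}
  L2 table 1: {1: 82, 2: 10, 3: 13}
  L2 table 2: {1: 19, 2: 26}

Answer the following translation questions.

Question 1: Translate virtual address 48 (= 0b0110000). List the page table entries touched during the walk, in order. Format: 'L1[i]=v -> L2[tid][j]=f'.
vaddr = 48 = 0b0110000
Split: l1_idx=1, l2_idx=2, offset=0

Answer: L1[1]=1 -> L2[1][2]=10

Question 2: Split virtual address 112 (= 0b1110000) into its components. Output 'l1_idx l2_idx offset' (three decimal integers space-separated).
Answer: 3 2 0

Derivation:
vaddr = 112 = 0b1110000
  top 2 bits -> l1_idx = 3
  next 2 bits -> l2_idx = 2
  bottom 3 bits -> offset = 0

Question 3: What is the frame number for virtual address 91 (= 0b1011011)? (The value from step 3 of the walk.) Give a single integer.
Answer: 15

Derivation:
vaddr = 91: l1_idx=2, l2_idx=3
L1[2] = 0; L2[0][3] = 15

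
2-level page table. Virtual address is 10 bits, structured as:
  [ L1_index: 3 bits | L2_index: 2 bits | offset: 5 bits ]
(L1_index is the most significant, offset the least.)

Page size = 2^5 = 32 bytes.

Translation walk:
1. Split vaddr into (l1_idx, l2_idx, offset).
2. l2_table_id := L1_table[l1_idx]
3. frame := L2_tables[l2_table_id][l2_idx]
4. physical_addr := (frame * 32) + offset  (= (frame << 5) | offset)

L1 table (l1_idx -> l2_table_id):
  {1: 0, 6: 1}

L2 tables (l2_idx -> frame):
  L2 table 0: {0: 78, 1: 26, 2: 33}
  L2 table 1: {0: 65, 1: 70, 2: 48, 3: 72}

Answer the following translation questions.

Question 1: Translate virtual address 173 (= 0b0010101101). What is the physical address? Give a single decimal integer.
Answer: 845

Derivation:
vaddr = 173 = 0b0010101101
Split: l1_idx=1, l2_idx=1, offset=13
L1[1] = 0
L2[0][1] = 26
paddr = 26 * 32 + 13 = 845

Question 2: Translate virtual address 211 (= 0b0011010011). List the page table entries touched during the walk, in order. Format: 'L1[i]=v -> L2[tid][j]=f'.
vaddr = 211 = 0b0011010011
Split: l1_idx=1, l2_idx=2, offset=19

Answer: L1[1]=0 -> L2[0][2]=33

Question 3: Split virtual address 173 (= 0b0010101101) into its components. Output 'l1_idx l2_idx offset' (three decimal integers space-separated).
vaddr = 173 = 0b0010101101
  top 3 bits -> l1_idx = 1
  next 2 bits -> l2_idx = 1
  bottom 5 bits -> offset = 13

Answer: 1 1 13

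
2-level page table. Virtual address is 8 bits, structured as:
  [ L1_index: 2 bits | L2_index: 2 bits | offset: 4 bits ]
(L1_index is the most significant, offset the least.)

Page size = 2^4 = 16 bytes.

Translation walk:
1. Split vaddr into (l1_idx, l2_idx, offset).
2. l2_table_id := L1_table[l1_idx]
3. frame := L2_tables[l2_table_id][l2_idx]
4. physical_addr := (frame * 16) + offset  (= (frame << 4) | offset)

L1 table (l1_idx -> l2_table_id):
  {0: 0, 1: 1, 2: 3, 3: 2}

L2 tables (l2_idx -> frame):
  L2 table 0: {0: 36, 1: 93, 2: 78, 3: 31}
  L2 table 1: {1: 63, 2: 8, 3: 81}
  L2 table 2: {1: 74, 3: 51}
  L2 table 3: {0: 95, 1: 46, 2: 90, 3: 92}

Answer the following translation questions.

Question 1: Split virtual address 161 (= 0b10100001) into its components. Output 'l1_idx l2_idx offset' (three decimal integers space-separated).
Answer: 2 2 1

Derivation:
vaddr = 161 = 0b10100001
  top 2 bits -> l1_idx = 2
  next 2 bits -> l2_idx = 2
  bottom 4 bits -> offset = 1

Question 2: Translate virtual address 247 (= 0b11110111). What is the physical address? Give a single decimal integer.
Answer: 823

Derivation:
vaddr = 247 = 0b11110111
Split: l1_idx=3, l2_idx=3, offset=7
L1[3] = 2
L2[2][3] = 51
paddr = 51 * 16 + 7 = 823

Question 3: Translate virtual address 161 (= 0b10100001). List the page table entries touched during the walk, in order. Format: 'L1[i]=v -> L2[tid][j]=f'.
Answer: L1[2]=3 -> L2[3][2]=90

Derivation:
vaddr = 161 = 0b10100001
Split: l1_idx=2, l2_idx=2, offset=1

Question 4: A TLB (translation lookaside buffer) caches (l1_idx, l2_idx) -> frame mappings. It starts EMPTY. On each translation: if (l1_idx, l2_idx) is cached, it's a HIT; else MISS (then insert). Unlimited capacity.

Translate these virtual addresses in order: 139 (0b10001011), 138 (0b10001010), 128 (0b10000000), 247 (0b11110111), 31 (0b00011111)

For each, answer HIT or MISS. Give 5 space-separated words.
vaddr=139: (2,0) not in TLB -> MISS, insert
vaddr=138: (2,0) in TLB -> HIT
vaddr=128: (2,0) in TLB -> HIT
vaddr=247: (3,3) not in TLB -> MISS, insert
vaddr=31: (0,1) not in TLB -> MISS, insert

Answer: MISS HIT HIT MISS MISS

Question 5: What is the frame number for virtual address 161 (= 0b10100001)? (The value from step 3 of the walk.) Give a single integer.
vaddr = 161: l1_idx=2, l2_idx=2
L1[2] = 3; L2[3][2] = 90

Answer: 90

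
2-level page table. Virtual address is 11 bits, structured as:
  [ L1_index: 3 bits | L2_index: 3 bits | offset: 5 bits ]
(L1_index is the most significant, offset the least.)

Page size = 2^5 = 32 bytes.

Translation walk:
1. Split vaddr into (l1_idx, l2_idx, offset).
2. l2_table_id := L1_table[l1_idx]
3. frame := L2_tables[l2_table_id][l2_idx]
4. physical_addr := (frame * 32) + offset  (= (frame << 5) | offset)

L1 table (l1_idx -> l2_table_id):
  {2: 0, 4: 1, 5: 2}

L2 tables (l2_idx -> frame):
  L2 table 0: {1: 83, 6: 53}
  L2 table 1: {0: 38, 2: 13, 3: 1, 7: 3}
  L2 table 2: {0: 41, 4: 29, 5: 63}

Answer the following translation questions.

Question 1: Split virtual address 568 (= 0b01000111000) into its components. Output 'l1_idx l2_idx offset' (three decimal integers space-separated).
vaddr = 568 = 0b01000111000
  top 3 bits -> l1_idx = 2
  next 3 bits -> l2_idx = 1
  bottom 5 bits -> offset = 24

Answer: 2 1 24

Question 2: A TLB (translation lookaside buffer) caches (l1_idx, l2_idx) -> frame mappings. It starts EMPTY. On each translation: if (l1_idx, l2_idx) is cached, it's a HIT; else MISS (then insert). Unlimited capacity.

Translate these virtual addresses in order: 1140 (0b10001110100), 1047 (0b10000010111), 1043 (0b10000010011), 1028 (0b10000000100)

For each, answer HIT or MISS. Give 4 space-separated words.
vaddr=1140: (4,3) not in TLB -> MISS, insert
vaddr=1047: (4,0) not in TLB -> MISS, insert
vaddr=1043: (4,0) in TLB -> HIT
vaddr=1028: (4,0) in TLB -> HIT

Answer: MISS MISS HIT HIT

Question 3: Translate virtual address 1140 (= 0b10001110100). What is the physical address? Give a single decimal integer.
vaddr = 1140 = 0b10001110100
Split: l1_idx=4, l2_idx=3, offset=20
L1[4] = 1
L2[1][3] = 1
paddr = 1 * 32 + 20 = 52

Answer: 52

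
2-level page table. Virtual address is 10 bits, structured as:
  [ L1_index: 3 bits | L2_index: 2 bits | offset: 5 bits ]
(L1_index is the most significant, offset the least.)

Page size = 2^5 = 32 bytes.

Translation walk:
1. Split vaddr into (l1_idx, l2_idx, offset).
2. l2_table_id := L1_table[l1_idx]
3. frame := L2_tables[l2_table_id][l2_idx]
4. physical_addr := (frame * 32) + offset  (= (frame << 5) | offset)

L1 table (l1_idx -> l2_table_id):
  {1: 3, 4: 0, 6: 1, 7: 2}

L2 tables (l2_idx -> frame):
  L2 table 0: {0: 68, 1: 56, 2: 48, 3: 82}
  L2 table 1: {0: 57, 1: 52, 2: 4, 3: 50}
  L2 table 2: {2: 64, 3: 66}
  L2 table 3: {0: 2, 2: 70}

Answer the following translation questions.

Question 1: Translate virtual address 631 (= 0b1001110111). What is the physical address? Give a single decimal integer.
Answer: 2647

Derivation:
vaddr = 631 = 0b1001110111
Split: l1_idx=4, l2_idx=3, offset=23
L1[4] = 0
L2[0][3] = 82
paddr = 82 * 32 + 23 = 2647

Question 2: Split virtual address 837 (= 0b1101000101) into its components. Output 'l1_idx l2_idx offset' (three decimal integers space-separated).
vaddr = 837 = 0b1101000101
  top 3 bits -> l1_idx = 6
  next 2 bits -> l2_idx = 2
  bottom 5 bits -> offset = 5

Answer: 6 2 5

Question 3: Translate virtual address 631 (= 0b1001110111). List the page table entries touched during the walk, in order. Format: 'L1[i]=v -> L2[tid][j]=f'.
Answer: L1[4]=0 -> L2[0][3]=82

Derivation:
vaddr = 631 = 0b1001110111
Split: l1_idx=4, l2_idx=3, offset=23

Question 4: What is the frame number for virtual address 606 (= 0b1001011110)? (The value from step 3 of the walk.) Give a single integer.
Answer: 48

Derivation:
vaddr = 606: l1_idx=4, l2_idx=2
L1[4] = 0; L2[0][2] = 48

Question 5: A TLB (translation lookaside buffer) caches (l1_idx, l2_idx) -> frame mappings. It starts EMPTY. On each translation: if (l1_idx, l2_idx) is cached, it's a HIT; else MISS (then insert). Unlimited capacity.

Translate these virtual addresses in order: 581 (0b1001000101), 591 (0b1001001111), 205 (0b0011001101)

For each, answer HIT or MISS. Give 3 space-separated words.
Answer: MISS HIT MISS

Derivation:
vaddr=581: (4,2) not in TLB -> MISS, insert
vaddr=591: (4,2) in TLB -> HIT
vaddr=205: (1,2) not in TLB -> MISS, insert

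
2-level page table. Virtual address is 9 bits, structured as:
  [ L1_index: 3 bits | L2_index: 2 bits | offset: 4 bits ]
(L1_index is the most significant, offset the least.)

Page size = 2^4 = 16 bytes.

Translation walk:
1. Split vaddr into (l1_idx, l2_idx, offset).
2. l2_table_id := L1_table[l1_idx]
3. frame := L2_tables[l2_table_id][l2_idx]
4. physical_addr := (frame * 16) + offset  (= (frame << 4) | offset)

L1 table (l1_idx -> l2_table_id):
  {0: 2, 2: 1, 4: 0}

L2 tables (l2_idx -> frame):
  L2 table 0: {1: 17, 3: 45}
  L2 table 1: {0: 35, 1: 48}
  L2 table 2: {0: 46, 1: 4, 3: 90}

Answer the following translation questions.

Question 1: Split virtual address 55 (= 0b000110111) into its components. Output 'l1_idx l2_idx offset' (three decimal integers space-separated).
vaddr = 55 = 0b000110111
  top 3 bits -> l1_idx = 0
  next 2 bits -> l2_idx = 3
  bottom 4 bits -> offset = 7

Answer: 0 3 7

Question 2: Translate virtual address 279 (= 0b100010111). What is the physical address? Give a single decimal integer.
vaddr = 279 = 0b100010111
Split: l1_idx=4, l2_idx=1, offset=7
L1[4] = 0
L2[0][1] = 17
paddr = 17 * 16 + 7 = 279

Answer: 279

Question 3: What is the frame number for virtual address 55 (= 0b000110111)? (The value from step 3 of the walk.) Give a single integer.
vaddr = 55: l1_idx=0, l2_idx=3
L1[0] = 2; L2[2][3] = 90

Answer: 90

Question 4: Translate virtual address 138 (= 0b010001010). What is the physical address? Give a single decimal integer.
vaddr = 138 = 0b010001010
Split: l1_idx=2, l2_idx=0, offset=10
L1[2] = 1
L2[1][0] = 35
paddr = 35 * 16 + 10 = 570

Answer: 570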